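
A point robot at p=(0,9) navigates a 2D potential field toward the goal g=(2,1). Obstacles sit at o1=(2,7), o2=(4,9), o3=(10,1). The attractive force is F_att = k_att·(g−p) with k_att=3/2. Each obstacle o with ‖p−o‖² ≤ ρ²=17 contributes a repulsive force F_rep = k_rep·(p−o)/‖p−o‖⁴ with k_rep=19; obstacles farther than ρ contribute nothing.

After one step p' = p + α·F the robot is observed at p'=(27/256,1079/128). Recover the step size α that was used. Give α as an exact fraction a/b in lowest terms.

F_att = 3/2·(g−p) = 3/2·(2,-8) = (3.0000,-12.0000)
o1: d²=8 ≤ ρ²=17; F_rep = 19·(-2,2)/8² = (-0.5938,0.5938)
o2: d²=16 ≤ ρ²=17; F_rep = 19·(-4,0)/16² = (-0.2969,0.0000)
o3: d²=164 > ρ²=17 → inactive
F = F_att + ΣF_rep = (2.1094,-11.4062)
Δp = p'−p = (0.1055,-0.5703); α = Δx/Fx = (27/256) / (135/64) = 1/20
check: Δy/Fy = (-73/128) / (-365/32) = 1/20 ✓

α = 1/20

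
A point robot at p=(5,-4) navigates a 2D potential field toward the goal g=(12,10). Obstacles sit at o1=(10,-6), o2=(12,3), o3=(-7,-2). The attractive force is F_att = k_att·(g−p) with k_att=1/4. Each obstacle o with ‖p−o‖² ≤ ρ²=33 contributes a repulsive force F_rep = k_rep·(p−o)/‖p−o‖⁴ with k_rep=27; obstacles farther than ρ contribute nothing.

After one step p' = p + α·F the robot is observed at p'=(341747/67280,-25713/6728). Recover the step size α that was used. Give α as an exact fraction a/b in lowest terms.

α = 1/20

F_att = 1/4·(g−p) = 1/4·(7,14) = (1.7500,3.5000)
o1: d²=29 ≤ ρ²=33; F_rep = 27·(-5,2)/29² = (-0.1605,0.0642)
o2: d²=98 > ρ²=33 → inactive
o3: d²=148 > ρ²=33 → inactive
F = F_att + ΣF_rep = (1.5895,3.5642)
Δp = p'−p = (0.0795,0.1782); α = Δx/Fx = (5347/67280) / (5347/3364) = 1/20
check: Δy/Fy = (1199/6728) / (5995/1682) = 1/20 ✓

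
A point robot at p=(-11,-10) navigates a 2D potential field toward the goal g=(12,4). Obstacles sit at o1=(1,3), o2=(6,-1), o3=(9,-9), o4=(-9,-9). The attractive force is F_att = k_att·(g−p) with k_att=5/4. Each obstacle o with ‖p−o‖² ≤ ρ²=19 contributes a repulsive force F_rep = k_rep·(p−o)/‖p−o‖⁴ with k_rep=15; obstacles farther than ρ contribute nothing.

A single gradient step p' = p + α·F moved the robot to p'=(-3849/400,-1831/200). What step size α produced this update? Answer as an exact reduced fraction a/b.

F_att = 5/4·(g−p) = 5/4·(23,14) = (28.7500,17.5000)
o1: d²=313 > ρ²=19 → inactive
o2: d²=370 > ρ²=19 → inactive
o3: d²=401 > ρ²=19 → inactive
o4: d²=5 ≤ ρ²=19; F_rep = 15·(-2,-1)/5² = (-1.2000,-0.6000)
F = F_att + ΣF_rep = (27.5500,16.9000)
Δp = p'−p = (1.3775,0.8450); α = Δx/Fx = (551/400) / (551/20) = 1/20
check: Δy/Fy = (169/200) / (169/10) = 1/20 ✓

α = 1/20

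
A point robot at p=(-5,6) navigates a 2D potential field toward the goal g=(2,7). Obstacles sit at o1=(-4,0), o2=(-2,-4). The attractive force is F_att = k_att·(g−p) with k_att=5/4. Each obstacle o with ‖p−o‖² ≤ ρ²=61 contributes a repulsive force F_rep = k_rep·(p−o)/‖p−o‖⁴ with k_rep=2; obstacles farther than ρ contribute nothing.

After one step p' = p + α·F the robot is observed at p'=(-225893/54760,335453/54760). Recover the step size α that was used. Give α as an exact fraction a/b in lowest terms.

α = 1/10

F_att = 5/4·(g−p) = 5/4·(7,1) = (8.7500,1.2500)
o1: d²=37 ≤ ρ²=61; F_rep = 2·(-1,6)/37² = (-0.0015,0.0088)
o2: d²=109 > ρ²=61 → inactive
F = F_att + ΣF_rep = (8.7485,1.2588)
Δp = p'−p = (0.8749,0.1259); α = Δx/Fx = (47907/54760) / (47907/5476) = 1/10
check: Δy/Fy = (6893/54760) / (6893/5476) = 1/10 ✓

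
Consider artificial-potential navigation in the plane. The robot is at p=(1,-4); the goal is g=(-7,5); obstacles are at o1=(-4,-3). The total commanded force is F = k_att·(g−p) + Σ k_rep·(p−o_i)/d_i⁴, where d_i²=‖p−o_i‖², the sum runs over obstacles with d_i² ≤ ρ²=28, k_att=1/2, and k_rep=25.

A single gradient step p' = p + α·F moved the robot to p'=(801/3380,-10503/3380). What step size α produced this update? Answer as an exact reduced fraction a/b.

α = 1/5

F_att = 1/2·(g−p) = 1/2·(-8,9) = (-4.0000,4.5000)
o1: d²=26 ≤ ρ²=28; F_rep = 25·(5,-1)/26² = (0.1849,-0.0370)
F = F_att + ΣF_rep = (-3.8151,4.4630)
Δp = p'−p = (-0.7630,0.8926); α = Δx/Fx = (-2579/3380) / (-2579/676) = 1/5
check: Δy/Fy = (3017/3380) / (3017/676) = 1/5 ✓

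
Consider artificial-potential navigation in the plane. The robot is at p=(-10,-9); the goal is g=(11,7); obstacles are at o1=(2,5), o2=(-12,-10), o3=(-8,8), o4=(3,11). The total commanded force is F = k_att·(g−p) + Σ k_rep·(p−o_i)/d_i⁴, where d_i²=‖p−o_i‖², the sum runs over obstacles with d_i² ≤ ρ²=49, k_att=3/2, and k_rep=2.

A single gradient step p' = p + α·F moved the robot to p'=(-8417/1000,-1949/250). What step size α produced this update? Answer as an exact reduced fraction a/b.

F_att = 3/2·(g−p) = 3/2·(21,16) = (31.5000,24.0000)
o1: d²=340 > ρ²=49 → inactive
o2: d²=5 ≤ ρ²=49; F_rep = 2·(2,1)/5² = (0.1600,0.0800)
o3: d²=293 > ρ²=49 → inactive
o4: d²=569 > ρ²=49 → inactive
F = F_att + ΣF_rep = (31.6600,24.0800)
Δp = p'−p = (1.5830,1.2040); α = Δx/Fx = (1583/1000) / (1583/50) = 1/20
check: Δy/Fy = (301/250) / (602/25) = 1/20 ✓

α = 1/20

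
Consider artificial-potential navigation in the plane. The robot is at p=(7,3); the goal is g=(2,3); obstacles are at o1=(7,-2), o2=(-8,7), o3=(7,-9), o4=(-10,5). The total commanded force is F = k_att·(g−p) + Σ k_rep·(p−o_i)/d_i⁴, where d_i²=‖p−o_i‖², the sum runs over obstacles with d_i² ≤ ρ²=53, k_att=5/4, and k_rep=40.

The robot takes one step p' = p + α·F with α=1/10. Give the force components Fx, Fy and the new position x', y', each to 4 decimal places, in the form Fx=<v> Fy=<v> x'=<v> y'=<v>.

F_att = 5/4·(g−p) = 5/4·(-5,0) = (-6.2500,0.0000)
o1: d²=25 ≤ ρ²=53; F_rep = 40·(0,5)/25² = (0.0000,0.3200)
o2: d²=241 > ρ²=53 → inactive
o3: d²=144 > ρ²=53 → inactive
o4: d²=293 > ρ²=53 → inactive
F = F_att + ΣF_rep = (-6.2500,0.3200)
p' = p + 1/10·F = (6.3750,3.0320)

Fx=-6.2500 Fy=0.3200 x'=6.3750 y'=3.0320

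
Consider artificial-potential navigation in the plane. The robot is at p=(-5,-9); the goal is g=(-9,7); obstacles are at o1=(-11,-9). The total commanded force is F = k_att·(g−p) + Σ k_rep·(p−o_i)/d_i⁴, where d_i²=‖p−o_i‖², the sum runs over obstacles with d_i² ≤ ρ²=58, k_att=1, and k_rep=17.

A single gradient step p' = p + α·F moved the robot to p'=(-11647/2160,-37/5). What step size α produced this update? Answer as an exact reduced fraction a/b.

F_att = 1·(g−p) = 1·(-4,16) = (-4.0000,16.0000)
o1: d²=36 ≤ ρ²=58; F_rep = 17·(6,0)/36² = (0.0787,0.0000)
F = F_att + ΣF_rep = (-3.9213,16.0000)
Δp = p'−p = (-0.3921,1.6000); α = Δx/Fx = (-847/2160) / (-847/216) = 1/10
check: Δy/Fy = (8/5) / (16) = 1/10 ✓

α = 1/10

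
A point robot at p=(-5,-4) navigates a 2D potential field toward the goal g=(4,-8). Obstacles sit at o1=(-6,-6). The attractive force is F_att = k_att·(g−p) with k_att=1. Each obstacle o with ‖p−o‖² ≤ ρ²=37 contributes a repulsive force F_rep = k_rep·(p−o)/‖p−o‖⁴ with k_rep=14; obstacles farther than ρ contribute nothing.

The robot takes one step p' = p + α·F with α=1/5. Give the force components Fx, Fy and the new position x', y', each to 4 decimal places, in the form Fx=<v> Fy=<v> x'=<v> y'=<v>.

Fx=9.5600 Fy=-2.8800 x'=-3.0880 y'=-4.5760

F_att = 1·(g−p) = 1·(9,-4) = (9.0000,-4.0000)
o1: d²=5 ≤ ρ²=37; F_rep = 14·(1,2)/5² = (0.5600,1.1200)
F = F_att + ΣF_rep = (9.5600,-2.8800)
p' = p + 1/5·F = (-3.0880,-4.5760)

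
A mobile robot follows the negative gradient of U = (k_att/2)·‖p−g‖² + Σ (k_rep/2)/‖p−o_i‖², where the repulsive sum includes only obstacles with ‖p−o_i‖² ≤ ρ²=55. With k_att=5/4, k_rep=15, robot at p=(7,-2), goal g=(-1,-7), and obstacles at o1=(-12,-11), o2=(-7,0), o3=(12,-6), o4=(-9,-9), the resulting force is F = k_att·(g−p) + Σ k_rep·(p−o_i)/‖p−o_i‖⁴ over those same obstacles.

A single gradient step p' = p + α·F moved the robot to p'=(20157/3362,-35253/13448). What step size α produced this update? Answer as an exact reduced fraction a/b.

F_att = 5/4·(g−p) = 5/4·(-8,-5) = (-10.0000,-6.2500)
o1: d²=442 > ρ²=55 → inactive
o2: d²=200 > ρ²=55 → inactive
o3: d²=41 ≤ ρ²=55; F_rep = 15·(-5,4)/41² = (-0.0446,0.0357)
o4: d²=305 > ρ²=55 → inactive
F = F_att + ΣF_rep = (-10.0446,-6.2143)
Δp = p'−p = (-1.0045,-0.6214); α = Δx/Fx = (-3377/3362) / (-16885/1681) = 1/10
check: Δy/Fy = (-8357/13448) / (-41785/6724) = 1/10 ✓

α = 1/10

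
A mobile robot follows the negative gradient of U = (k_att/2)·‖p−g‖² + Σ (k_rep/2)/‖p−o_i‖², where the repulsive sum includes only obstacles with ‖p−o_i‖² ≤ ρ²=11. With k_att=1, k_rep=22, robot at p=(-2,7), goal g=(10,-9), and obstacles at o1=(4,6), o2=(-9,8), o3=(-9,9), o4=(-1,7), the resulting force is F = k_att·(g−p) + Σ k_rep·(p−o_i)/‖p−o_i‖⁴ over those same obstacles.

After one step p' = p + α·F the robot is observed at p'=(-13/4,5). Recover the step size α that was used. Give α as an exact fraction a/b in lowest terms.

F_att = 1·(g−p) = 1·(12,-16) = (12.0000,-16.0000)
o1: d²=37 > ρ²=11 → inactive
o2: d²=50 > ρ²=11 → inactive
o3: d²=53 > ρ²=11 → inactive
o4: d²=1 ≤ ρ²=11; F_rep = 22·(-1,0)/1² = (-22.0000,0.0000)
F = F_att + ΣF_rep = (-10.0000,-16.0000)
Δp = p'−p = (-1.2500,-2.0000); α = Δx/Fx = (-5/4) / (-10) = 1/8
check: Δy/Fy = (-2) / (-16) = 1/8 ✓

α = 1/8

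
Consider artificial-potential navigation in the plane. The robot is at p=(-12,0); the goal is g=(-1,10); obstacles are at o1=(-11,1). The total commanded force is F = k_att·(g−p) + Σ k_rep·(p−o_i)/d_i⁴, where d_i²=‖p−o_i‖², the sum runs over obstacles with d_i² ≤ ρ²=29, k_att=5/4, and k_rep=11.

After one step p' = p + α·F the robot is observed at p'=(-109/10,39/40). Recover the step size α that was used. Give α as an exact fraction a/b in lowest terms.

α = 1/10

F_att = 5/4·(g−p) = 5/4·(11,10) = (13.7500,12.5000)
o1: d²=2 ≤ ρ²=29; F_rep = 11·(-1,-1)/2² = (-2.7500,-2.7500)
F = F_att + ΣF_rep = (11.0000,9.7500)
Δp = p'−p = (1.1000,0.9750); α = Δx/Fx = (11/10) / (11) = 1/10
check: Δy/Fy = (39/40) / (39/4) = 1/10 ✓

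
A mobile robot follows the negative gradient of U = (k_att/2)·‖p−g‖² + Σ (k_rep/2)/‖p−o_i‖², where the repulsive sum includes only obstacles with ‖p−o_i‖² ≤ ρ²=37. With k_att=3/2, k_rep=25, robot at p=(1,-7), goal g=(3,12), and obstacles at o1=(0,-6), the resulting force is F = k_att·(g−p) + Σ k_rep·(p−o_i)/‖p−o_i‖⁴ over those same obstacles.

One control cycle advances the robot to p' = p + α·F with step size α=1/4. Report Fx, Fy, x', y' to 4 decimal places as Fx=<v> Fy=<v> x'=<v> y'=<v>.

F_att = 3/2·(g−p) = 3/2·(2,19) = (3.0000,28.5000)
o1: d²=2 ≤ ρ²=37; F_rep = 25·(1,-1)/2² = (6.2500,-6.2500)
F = F_att + ΣF_rep = (9.2500,22.2500)
p' = p + 1/4·F = (3.3125,-1.4375)

Fx=9.2500 Fy=22.2500 x'=3.3125 y'=-1.4375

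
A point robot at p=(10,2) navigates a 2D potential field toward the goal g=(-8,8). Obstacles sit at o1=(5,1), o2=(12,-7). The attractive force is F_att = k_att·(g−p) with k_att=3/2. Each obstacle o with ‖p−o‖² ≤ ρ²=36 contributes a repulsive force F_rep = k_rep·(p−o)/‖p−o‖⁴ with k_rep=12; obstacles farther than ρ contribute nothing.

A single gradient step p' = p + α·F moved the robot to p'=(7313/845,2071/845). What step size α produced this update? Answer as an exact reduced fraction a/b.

F_att = 3/2·(g−p) = 3/2·(-18,6) = (-27.0000,9.0000)
o1: d²=26 ≤ ρ²=36; F_rep = 12·(5,1)/26² = (0.0888,0.0178)
o2: d²=85 > ρ²=36 → inactive
F = F_att + ΣF_rep = (-26.9112,9.0178)
Δp = p'−p = (-1.3456,0.4509); α = Δx/Fx = (-1137/845) / (-4548/169) = 1/20
check: Δy/Fy = (381/845) / (1524/169) = 1/20 ✓

α = 1/20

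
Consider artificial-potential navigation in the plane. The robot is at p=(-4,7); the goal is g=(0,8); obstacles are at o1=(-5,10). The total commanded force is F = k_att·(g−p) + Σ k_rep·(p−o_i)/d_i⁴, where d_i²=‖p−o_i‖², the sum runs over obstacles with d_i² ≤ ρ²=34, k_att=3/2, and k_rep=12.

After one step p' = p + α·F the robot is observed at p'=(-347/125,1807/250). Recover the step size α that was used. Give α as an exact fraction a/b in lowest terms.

α = 1/5

F_att = 3/2·(g−p) = 3/2·(4,1) = (6.0000,1.5000)
o1: d²=10 ≤ ρ²=34; F_rep = 12·(1,-3)/10² = (0.1200,-0.3600)
F = F_att + ΣF_rep = (6.1200,1.1400)
Δp = p'−p = (1.2240,0.2280); α = Δx/Fx = (153/125) / (153/25) = 1/5
check: Δy/Fy = (57/250) / (57/50) = 1/5 ✓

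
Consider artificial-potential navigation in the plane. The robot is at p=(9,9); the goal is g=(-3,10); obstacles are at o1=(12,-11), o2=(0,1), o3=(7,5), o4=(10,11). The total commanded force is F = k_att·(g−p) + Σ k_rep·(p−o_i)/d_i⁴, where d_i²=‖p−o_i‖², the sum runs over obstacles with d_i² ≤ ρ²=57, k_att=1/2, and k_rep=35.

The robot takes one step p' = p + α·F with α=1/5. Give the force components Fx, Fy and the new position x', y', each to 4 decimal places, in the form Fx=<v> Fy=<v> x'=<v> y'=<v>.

F_att = 1/2·(g−p) = 1/2·(-12,1) = (-6.0000,0.5000)
o1: d²=409 > ρ²=57 → inactive
o2: d²=145 > ρ²=57 → inactive
o3: d²=20 ≤ ρ²=57; F_rep = 35·(2,4)/20² = (0.1750,0.3500)
o4: d²=5 ≤ ρ²=57; F_rep = 35·(-1,-2)/5² = (-1.4000,-2.8000)
F = F_att + ΣF_rep = (-7.2250,-1.9500)
p' = p + 1/5·F = (7.5550,8.6100)

Fx=-7.2250 Fy=-1.9500 x'=7.5550 y'=8.6100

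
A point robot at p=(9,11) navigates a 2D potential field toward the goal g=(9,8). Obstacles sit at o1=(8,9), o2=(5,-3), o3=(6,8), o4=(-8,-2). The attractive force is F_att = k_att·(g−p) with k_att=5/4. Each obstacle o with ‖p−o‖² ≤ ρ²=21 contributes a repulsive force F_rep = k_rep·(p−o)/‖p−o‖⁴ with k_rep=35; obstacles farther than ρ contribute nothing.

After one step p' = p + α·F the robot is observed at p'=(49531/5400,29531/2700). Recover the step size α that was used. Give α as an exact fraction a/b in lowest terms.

F_att = 5/4·(g−p) = 5/4·(0,-3) = (0.0000,-3.7500)
o1: d²=5 ≤ ρ²=21; F_rep = 35·(1,2)/5² = (1.4000,2.8000)
o2: d²=212 > ρ²=21 → inactive
o3: d²=18 ≤ ρ²=21; F_rep = 35·(3,3)/18² = (0.3241,0.3241)
o4: d²=458 > ρ²=21 → inactive
F = F_att + ΣF_rep = (1.7241,-0.6259)
Δp = p'−p = (0.1724,-0.0626); α = Δx/Fx = (931/5400) / (931/540) = 1/10
check: Δy/Fy = (-169/2700) / (-169/270) = 1/10 ✓

α = 1/10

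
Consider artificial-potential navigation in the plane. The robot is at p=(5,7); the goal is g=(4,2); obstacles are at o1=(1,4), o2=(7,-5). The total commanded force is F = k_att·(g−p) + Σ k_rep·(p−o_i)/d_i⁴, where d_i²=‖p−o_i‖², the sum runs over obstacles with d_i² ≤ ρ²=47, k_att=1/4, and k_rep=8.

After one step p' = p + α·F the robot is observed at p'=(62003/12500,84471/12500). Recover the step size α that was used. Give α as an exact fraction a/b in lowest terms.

α = 1/5

F_att = 1/4·(g−p) = 1/4·(-1,-5) = (-0.2500,-1.2500)
o1: d²=25 ≤ ρ²=47; F_rep = 8·(4,3)/25² = (0.0512,0.0384)
o2: d²=148 > ρ²=47 → inactive
F = F_att + ΣF_rep = (-0.1988,-1.2116)
Δp = p'−p = (-0.0398,-0.2423); α = Δx/Fx = (-497/12500) / (-497/2500) = 1/5
check: Δy/Fy = (-3029/12500) / (-3029/2500) = 1/5 ✓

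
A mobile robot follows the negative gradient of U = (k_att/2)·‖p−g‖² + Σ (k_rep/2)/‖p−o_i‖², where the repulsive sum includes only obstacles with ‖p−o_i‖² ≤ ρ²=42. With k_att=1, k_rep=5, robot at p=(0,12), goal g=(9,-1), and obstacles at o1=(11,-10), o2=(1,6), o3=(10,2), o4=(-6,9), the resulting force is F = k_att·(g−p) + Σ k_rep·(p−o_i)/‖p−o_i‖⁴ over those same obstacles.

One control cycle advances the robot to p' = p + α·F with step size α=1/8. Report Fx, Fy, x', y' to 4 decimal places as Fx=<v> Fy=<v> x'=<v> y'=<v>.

F_att = 1·(g−p) = 1·(9,-13) = (9.0000,-13.0000)
o1: d²=605 > ρ²=42 → inactive
o2: d²=37 ≤ ρ²=42; F_rep = 5·(-1,6)/37² = (-0.0037,0.0219)
o3: d²=200 > ρ²=42 → inactive
o4: d²=45 > ρ²=42 → inactive
F = F_att + ΣF_rep = (8.9963,-12.9781)
p' = p + 1/8·F = (1.1245,10.3777)

Fx=8.9963 Fy=-12.9781 x'=1.1245 y'=10.3777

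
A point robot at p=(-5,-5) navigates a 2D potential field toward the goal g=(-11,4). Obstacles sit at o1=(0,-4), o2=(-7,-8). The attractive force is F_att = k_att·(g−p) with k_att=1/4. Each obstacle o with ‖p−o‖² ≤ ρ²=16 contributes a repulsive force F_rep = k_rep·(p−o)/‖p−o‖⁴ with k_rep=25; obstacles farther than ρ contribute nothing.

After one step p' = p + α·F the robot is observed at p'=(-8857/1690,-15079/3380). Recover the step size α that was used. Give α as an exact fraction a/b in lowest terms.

F_att = 1/4·(g−p) = 1/4·(-6,9) = (-1.5000,2.2500)
o1: d²=26 > ρ²=16 → inactive
o2: d²=13 ≤ ρ²=16; F_rep = 25·(2,3)/13² = (0.2959,0.4438)
F = F_att + ΣF_rep = (-1.2041,2.6938)
Δp = p'−p = (-0.2408,0.5388); α = Δx/Fx = (-407/1690) / (-407/338) = 1/5
check: Δy/Fy = (1821/3380) / (1821/676) = 1/5 ✓

α = 1/5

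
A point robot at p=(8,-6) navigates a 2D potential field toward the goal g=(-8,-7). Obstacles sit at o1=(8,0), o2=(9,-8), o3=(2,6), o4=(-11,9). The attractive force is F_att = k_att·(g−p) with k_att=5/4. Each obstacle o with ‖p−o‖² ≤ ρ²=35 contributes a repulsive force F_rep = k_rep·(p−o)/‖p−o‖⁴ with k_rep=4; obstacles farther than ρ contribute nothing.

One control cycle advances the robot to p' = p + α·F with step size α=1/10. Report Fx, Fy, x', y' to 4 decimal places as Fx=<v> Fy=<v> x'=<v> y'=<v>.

Fx=-20.1600 Fy=-0.9300 x'=5.9840 y'=-6.0930

F_att = 5/4·(g−p) = 5/4·(-16,-1) = (-20.0000,-1.2500)
o1: d²=36 > ρ²=35 → inactive
o2: d²=5 ≤ ρ²=35; F_rep = 4·(-1,2)/5² = (-0.1600,0.3200)
o3: d²=180 > ρ²=35 → inactive
o4: d²=586 > ρ²=35 → inactive
F = F_att + ΣF_rep = (-20.1600,-0.9300)
p' = p + 1/10·F = (5.9840,-6.0930)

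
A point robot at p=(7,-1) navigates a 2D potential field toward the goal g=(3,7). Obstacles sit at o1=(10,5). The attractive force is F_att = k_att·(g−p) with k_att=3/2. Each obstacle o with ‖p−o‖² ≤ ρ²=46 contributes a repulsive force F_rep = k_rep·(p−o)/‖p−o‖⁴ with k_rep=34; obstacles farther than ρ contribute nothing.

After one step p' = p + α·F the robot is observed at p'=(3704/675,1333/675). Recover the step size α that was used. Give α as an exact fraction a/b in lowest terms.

α = 1/4

F_att = 3/2·(g−p) = 3/2·(-4,8) = (-6.0000,12.0000)
o1: d²=45 ≤ ρ²=46; F_rep = 34·(-3,-6)/45² = (-0.0504,-0.1007)
F = F_att + ΣF_rep = (-6.0504,11.8993)
Δp = p'−p = (-1.5126,2.9748); α = Δx/Fx = (-1021/675) / (-4084/675) = 1/4
check: Δy/Fy = (2008/675) / (8032/675) = 1/4 ✓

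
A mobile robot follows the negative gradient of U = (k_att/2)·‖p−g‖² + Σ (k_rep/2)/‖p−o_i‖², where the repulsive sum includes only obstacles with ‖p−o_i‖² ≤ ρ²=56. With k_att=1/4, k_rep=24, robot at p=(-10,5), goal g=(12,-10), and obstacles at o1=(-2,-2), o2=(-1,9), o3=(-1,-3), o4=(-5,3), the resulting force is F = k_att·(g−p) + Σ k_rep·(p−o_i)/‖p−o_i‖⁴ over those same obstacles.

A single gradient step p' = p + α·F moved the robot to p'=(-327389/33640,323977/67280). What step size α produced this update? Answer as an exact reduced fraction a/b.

F_att = 1/4·(g−p) = 1/4·(22,-15) = (5.5000,-3.7500)
o1: d²=113 > ρ²=56 → inactive
o2: d²=97 > ρ²=56 → inactive
o3: d²=145 > ρ²=56 → inactive
o4: d²=29 ≤ ρ²=56; F_rep = 24·(-5,2)/29² = (-0.1427,0.0571)
F = F_att + ΣF_rep = (5.3573,-3.6929)
Δp = p'−p = (0.2679,-0.1846); α = Δx/Fx = (9011/33640) / (9011/1682) = 1/20
check: Δy/Fy = (-12423/67280) / (-12423/3364) = 1/20 ✓

α = 1/20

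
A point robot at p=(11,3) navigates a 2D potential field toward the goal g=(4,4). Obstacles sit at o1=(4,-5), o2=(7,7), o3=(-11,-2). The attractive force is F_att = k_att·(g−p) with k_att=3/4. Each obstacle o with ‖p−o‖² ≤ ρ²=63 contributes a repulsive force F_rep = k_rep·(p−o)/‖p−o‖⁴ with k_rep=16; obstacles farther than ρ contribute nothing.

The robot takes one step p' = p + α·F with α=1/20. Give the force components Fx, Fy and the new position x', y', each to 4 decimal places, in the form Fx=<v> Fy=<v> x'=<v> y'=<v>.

F_att = 3/4·(g−p) = 3/4·(-7,1) = (-5.2500,0.7500)
o1: d²=113 > ρ²=63 → inactive
o2: d²=32 ≤ ρ²=63; F_rep = 16·(4,-4)/32² = (0.0625,-0.0625)
o3: d²=509 > ρ²=63 → inactive
F = F_att + ΣF_rep = (-5.1875,0.6875)
p' = p + 1/20·F = (10.7406,3.0344)

Fx=-5.1875 Fy=0.6875 x'=10.7406 y'=3.0344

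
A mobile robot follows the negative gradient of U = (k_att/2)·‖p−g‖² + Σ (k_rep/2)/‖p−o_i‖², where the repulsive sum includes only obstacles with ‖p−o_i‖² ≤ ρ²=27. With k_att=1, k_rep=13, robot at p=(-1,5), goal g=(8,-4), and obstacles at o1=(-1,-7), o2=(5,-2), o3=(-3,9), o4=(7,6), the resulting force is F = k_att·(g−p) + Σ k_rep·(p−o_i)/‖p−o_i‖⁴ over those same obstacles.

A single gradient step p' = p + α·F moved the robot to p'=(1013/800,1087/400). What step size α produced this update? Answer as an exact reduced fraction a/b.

F_att = 1·(g−p) = 1·(9,-9) = (9.0000,-9.0000)
o1: d²=144 > ρ²=27 → inactive
o2: d²=85 > ρ²=27 → inactive
o3: d²=20 ≤ ρ²=27; F_rep = 13·(2,-4)/20² = (0.0650,-0.1300)
o4: d²=65 > ρ²=27 → inactive
F = F_att + ΣF_rep = (9.0650,-9.1300)
Δp = p'−p = (2.2662,-2.2825); α = Δx/Fx = (1813/800) / (1813/200) = 1/4
check: Δy/Fy = (-913/400) / (-913/100) = 1/4 ✓

α = 1/4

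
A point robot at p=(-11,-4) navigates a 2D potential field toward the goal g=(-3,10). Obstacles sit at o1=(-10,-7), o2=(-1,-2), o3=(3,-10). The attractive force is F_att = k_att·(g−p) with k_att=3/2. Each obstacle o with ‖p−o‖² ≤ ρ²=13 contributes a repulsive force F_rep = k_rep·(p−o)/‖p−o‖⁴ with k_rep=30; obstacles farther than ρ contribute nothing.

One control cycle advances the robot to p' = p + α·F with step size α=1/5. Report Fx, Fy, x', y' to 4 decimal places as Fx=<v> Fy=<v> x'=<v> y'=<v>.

Fx=11.7000 Fy=21.9000 x'=-8.6600 y'=0.3800

F_att = 3/2·(g−p) = 3/2·(8,14) = (12.0000,21.0000)
o1: d²=10 ≤ ρ²=13; F_rep = 30·(-1,3)/10² = (-0.3000,0.9000)
o2: d²=104 > ρ²=13 → inactive
o3: d²=232 > ρ²=13 → inactive
F = F_att + ΣF_rep = (11.7000,21.9000)
p' = p + 1/5·F = (-8.6600,0.3800)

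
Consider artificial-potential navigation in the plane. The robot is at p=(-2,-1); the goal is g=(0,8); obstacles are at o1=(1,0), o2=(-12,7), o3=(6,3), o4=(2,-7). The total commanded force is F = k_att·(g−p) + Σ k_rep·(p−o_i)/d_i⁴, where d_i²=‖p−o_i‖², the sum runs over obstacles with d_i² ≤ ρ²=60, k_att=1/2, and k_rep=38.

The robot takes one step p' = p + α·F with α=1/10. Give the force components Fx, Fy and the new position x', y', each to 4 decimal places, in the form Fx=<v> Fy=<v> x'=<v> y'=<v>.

Fx=-0.1962 Fy=4.2043 x'=-2.0196 y'=-0.5796

F_att = 1/2·(g−p) = 1/2·(2,9) = (1.0000,4.5000)
o1: d²=10 ≤ ρ²=60; F_rep = 38·(-3,-1)/10² = (-1.1400,-0.3800)
o2: d²=164 > ρ²=60 → inactive
o3: d²=80 > ρ²=60 → inactive
o4: d²=52 ≤ ρ²=60; F_rep = 38·(-4,6)/52² = (-0.0562,0.0843)
F = F_att + ΣF_rep = (-0.1962,4.2043)
p' = p + 1/10·F = (-2.0196,-0.5796)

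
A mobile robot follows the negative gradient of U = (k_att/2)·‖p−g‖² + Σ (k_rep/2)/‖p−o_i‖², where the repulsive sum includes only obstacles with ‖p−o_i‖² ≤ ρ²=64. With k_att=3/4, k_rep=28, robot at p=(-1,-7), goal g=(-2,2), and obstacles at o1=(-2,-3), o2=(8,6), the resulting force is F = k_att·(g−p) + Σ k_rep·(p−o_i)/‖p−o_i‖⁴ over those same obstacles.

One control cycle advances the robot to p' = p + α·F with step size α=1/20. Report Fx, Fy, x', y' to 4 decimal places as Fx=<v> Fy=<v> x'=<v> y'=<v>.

Fx=-0.6531 Fy=6.3625 x'=-1.0327 y'=-6.6819

F_att = 3/4·(g−p) = 3/4·(-1,9) = (-0.7500,6.7500)
o1: d²=17 ≤ ρ²=64; F_rep = 28·(1,-4)/17² = (0.0969,-0.3875)
o2: d²=250 > ρ²=64 → inactive
F = F_att + ΣF_rep = (-0.6531,6.3625)
p' = p + 1/20·F = (-1.0327,-6.6819)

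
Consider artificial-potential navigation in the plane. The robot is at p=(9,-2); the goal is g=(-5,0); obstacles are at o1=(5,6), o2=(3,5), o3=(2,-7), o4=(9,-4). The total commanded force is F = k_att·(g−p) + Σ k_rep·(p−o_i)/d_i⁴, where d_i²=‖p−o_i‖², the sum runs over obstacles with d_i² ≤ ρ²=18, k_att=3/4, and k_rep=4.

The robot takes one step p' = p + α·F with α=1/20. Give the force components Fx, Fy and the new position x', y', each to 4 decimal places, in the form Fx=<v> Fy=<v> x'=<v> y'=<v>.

F_att = 3/4·(g−p) = 3/4·(-14,2) = (-10.5000,1.5000)
o1: d²=80 > ρ²=18 → inactive
o2: d²=85 > ρ²=18 → inactive
o3: d²=74 > ρ²=18 → inactive
o4: d²=4 ≤ ρ²=18; F_rep = 4·(0,2)/4² = (0.0000,0.5000)
F = F_att + ΣF_rep = (-10.5000,2.0000)
p' = p + 1/20·F = (8.4750,-1.9000)

Fx=-10.5000 Fy=2.0000 x'=8.4750 y'=-1.9000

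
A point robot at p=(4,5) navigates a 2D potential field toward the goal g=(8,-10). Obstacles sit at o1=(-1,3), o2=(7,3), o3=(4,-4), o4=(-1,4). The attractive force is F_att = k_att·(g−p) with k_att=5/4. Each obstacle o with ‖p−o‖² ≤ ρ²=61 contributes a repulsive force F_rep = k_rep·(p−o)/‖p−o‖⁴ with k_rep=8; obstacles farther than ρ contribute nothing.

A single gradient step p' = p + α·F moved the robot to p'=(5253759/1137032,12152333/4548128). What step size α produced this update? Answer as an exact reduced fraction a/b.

α = 1/8

F_att = 5/4·(g−p) = 5/4·(4,-15) = (5.0000,-18.7500)
o1: d²=29 ≤ ρ²=61; F_rep = 8·(5,2)/29² = (0.0476,0.0190)
o2: d²=13 ≤ ρ²=61; F_rep = 8·(-3,2)/13² = (-0.1420,0.0947)
o3: d²=81 > ρ²=61 → inactive
o4: d²=26 ≤ ρ²=61; F_rep = 8·(5,1)/26² = (0.0592,0.0118)
F = F_att + ΣF_rep = (4.9647,-18.6245)
Δp = p'−p = (0.6206,-2.3281); α = Δx/Fx = (705631/1137032) / (705631/142129) = 1/8
check: Δy/Fy = (-10588307/4548128) / (-10588307/568516) = 1/8 ✓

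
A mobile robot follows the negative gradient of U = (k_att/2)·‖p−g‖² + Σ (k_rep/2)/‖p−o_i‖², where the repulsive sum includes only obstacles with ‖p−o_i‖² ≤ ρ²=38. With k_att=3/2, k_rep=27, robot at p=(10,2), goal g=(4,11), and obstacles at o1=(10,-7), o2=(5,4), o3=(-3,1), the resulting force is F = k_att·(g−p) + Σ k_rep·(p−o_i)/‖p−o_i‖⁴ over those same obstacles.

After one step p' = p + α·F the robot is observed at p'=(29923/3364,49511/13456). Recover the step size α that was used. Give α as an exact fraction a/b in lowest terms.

F_att = 3/2·(g−p) = 3/2·(-6,9) = (-9.0000,13.5000)
o1: d²=81 > ρ²=38 → inactive
o2: d²=29 ≤ ρ²=38; F_rep = 27·(5,-2)/29² = (0.1605,-0.0642)
o3: d²=170 > ρ²=38 → inactive
F = F_att + ΣF_rep = (-8.8395,13.4358)
Δp = p'−p = (-1.1049,1.6795); α = Δx/Fx = (-3717/3364) / (-7434/841) = 1/8
check: Δy/Fy = (22599/13456) / (22599/1682) = 1/8 ✓

α = 1/8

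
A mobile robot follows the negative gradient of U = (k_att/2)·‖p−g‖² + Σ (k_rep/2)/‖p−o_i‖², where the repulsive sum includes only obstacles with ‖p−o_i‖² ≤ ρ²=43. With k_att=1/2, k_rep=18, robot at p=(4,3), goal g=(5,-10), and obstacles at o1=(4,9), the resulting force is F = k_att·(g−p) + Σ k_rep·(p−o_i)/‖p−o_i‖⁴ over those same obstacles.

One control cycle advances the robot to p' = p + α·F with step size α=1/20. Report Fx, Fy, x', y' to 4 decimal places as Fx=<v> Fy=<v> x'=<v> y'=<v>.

F_att = 1/2·(g−p) = 1/2·(1,-13) = (0.5000,-6.5000)
o1: d²=36 ≤ ρ²=43; F_rep = 18·(0,-6)/36² = (0.0000,-0.0833)
F = F_att + ΣF_rep = (0.5000,-6.5833)
p' = p + 1/20·F = (4.0250,2.6708)

Fx=0.5000 Fy=-6.5833 x'=4.0250 y'=2.6708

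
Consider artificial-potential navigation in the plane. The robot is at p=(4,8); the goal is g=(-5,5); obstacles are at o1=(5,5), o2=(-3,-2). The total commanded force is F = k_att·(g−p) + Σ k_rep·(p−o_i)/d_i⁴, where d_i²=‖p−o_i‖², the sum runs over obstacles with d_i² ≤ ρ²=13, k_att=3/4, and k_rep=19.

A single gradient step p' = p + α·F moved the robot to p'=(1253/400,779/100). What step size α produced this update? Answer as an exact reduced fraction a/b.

α = 1/8

F_att = 3/4·(g−p) = 3/4·(-9,-3) = (-6.7500,-2.2500)
o1: d²=10 ≤ ρ²=13; F_rep = 19·(-1,3)/10² = (-0.1900,0.5700)
o2: d²=149 > ρ²=13 → inactive
F = F_att + ΣF_rep = (-6.9400,-1.6800)
Δp = p'−p = (-0.8675,-0.2100); α = Δx/Fx = (-347/400) / (-347/50) = 1/8
check: Δy/Fy = (-21/100) / (-42/25) = 1/8 ✓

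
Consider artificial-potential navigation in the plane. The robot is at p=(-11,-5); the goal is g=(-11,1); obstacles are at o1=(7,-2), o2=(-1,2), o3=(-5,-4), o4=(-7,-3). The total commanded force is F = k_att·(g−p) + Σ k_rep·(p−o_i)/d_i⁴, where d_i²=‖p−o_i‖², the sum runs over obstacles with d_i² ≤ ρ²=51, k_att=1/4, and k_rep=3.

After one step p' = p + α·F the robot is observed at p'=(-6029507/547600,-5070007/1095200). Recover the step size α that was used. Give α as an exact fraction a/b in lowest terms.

F_att = 1/4·(g−p) = 1/4·(0,6) = (0.0000,1.5000)
o1: d²=333 > ρ²=51 → inactive
o2: d²=149 > ρ²=51 → inactive
o3: d²=37 ≤ ρ²=51; F_rep = 3·(-6,-1)/37² = (-0.0131,-0.0022)
o4: d²=20 ≤ ρ²=51; F_rep = 3·(-4,-2)/20² = (-0.0300,-0.0150)
F = F_att + ΣF_rep = (-0.0431,1.4828)
Δp = p'−p = (-0.0108,0.3707); α = Δx/Fx = (-5907/547600) / (-5907/136900) = 1/4
check: Δy/Fy = (405993/1095200) / (405993/273800) = 1/4 ✓

α = 1/4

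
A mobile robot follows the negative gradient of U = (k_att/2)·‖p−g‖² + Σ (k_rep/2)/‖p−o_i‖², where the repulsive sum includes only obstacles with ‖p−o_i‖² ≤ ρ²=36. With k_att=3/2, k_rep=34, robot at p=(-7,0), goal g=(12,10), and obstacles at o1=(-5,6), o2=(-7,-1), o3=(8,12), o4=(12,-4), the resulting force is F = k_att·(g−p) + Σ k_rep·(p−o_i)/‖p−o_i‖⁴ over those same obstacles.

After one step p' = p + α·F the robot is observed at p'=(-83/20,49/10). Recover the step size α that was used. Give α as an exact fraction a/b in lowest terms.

F_att = 3/2·(g−p) = 3/2·(19,10) = (28.5000,15.0000)
o1: d²=40 > ρ²=36 → inactive
o2: d²=1 ≤ ρ²=36; F_rep = 34·(0,1)/1² = (0.0000,34.0000)
o3: d²=369 > ρ²=36 → inactive
o4: d²=377 > ρ²=36 → inactive
F = F_att + ΣF_rep = (28.5000,49.0000)
Δp = p'−p = (2.8500,4.9000); α = Δx/Fx = (57/20) / (57/2) = 1/10
check: Δy/Fy = (49/10) / (49) = 1/10 ✓

α = 1/10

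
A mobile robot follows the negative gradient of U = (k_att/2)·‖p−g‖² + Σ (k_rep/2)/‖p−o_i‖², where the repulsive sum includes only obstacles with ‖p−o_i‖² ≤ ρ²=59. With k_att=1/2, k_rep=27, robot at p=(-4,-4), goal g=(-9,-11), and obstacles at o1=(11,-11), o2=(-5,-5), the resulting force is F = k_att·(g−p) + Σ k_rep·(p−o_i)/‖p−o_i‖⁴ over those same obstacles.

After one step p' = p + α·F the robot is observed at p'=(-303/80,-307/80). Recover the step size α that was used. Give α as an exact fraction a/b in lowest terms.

α = 1/20

F_att = 1/2·(g−p) = 1/2·(-5,-7) = (-2.5000,-3.5000)
o1: d²=274 > ρ²=59 → inactive
o2: d²=2 ≤ ρ²=59; F_rep = 27·(1,1)/2² = (6.7500,6.7500)
F = F_att + ΣF_rep = (4.2500,3.2500)
Δp = p'−p = (0.2125,0.1625); α = Δx/Fx = (17/80) / (17/4) = 1/20
check: Δy/Fy = (13/80) / (13/4) = 1/20 ✓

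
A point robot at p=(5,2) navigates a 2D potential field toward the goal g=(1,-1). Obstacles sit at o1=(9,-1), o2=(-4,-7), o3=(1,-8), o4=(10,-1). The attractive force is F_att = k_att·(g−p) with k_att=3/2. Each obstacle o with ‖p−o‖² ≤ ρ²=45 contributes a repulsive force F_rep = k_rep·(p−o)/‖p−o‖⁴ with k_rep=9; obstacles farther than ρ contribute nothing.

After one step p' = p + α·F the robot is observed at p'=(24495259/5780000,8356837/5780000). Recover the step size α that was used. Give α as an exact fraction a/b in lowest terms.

F_att = 3/2·(g−p) = 3/2·(-4,-3) = (-6.0000,-4.5000)
o1: d²=25 ≤ ρ²=45; F_rep = 9·(-4,3)/25² = (-0.0576,0.0432)
o2: d²=162 > ρ²=45 → inactive
o3: d²=116 > ρ²=45 → inactive
o4: d²=34 ≤ ρ²=45; F_rep = 9·(-5,3)/34² = (-0.0389,0.0234)
F = F_att + ΣF_rep = (-6.0965,-4.4334)
Δp = p'−p = (-0.7621,-0.5542); α = Δx/Fx = (-4404741/5780000) / (-4404741/722500) = 1/8
check: Δy/Fy = (-3203163/5780000) / (-3203163/722500) = 1/8 ✓

α = 1/8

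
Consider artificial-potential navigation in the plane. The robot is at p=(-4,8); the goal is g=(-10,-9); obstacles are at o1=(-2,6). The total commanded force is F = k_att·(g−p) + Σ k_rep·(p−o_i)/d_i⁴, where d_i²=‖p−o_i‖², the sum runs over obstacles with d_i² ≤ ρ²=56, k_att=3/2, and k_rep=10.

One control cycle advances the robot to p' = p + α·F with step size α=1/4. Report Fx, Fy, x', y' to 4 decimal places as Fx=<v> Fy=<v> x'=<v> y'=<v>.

F_att = 3/2·(g−p) = 3/2·(-6,-17) = (-9.0000,-25.5000)
o1: d²=8 ≤ ρ²=56; F_rep = 10·(-2,2)/8² = (-0.3125,0.3125)
F = F_att + ΣF_rep = (-9.3125,-25.1875)
p' = p + 1/4·F = (-6.3281,1.7031)

Fx=-9.3125 Fy=-25.1875 x'=-6.3281 y'=1.7031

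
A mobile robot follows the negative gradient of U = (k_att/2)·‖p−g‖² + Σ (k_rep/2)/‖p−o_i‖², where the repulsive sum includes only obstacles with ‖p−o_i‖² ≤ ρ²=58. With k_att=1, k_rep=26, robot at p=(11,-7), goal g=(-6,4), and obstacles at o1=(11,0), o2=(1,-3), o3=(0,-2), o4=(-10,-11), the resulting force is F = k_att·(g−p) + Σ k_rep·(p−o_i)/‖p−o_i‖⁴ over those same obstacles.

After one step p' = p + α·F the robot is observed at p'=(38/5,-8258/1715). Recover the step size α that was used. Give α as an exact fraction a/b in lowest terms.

α = 1/5

F_att = 1·(g−p) = 1·(-17,11) = (-17.0000,11.0000)
o1: d²=49 ≤ ρ²=58; F_rep = 26·(0,-7)/49² = (0.0000,-0.0758)
o2: d²=116 > ρ²=58 → inactive
o3: d²=146 > ρ²=58 → inactive
o4: d²=457 > ρ²=58 → inactive
F = F_att + ΣF_rep = (-17.0000,10.9242)
Δp = p'−p = (-3.4000,2.1848); α = Δx/Fx = (-17/5) / (-17) = 1/5
check: Δy/Fy = (3747/1715) / (3747/343) = 1/5 ✓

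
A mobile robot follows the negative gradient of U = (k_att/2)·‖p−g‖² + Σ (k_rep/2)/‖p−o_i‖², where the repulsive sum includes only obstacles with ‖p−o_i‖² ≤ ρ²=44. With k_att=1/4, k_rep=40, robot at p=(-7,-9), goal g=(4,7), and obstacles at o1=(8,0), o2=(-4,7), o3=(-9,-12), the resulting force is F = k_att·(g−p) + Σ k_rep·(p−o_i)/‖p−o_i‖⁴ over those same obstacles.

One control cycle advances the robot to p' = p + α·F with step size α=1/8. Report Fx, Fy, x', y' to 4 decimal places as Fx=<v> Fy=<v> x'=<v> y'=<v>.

Fx=3.2234 Fy=4.7101 x'=-6.5971 y'=-8.4112

F_att = 1/4·(g−p) = 1/4·(11,16) = (2.7500,4.0000)
o1: d²=306 > ρ²=44 → inactive
o2: d²=265 > ρ²=44 → inactive
o3: d²=13 ≤ ρ²=44; F_rep = 40·(2,3)/13² = (0.4734,0.7101)
F = F_att + ΣF_rep = (3.2234,4.7101)
p' = p + 1/8·F = (-6.5971,-8.4112)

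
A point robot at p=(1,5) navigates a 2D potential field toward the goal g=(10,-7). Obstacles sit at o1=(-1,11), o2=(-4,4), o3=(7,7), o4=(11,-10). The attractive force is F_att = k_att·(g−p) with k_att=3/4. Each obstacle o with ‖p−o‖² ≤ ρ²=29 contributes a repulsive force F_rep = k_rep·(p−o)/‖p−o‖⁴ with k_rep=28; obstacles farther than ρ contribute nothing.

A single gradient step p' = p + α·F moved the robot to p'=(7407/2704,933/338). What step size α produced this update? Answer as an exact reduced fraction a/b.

α = 1/4

F_att = 3/4·(g−p) = 3/4·(9,-12) = (6.7500,-9.0000)
o1: d²=40 > ρ²=29 → inactive
o2: d²=26 ≤ ρ²=29; F_rep = 28·(5,1)/26² = (0.2071,0.0414)
o3: d²=40 > ρ²=29 → inactive
o4: d²=325 > ρ²=29 → inactive
F = F_att + ΣF_rep = (6.9571,-8.9586)
Δp = p'−p = (1.7393,-2.2396); α = Δx/Fx = (4703/2704) / (4703/676) = 1/4
check: Δy/Fy = (-757/338) / (-1514/169) = 1/4 ✓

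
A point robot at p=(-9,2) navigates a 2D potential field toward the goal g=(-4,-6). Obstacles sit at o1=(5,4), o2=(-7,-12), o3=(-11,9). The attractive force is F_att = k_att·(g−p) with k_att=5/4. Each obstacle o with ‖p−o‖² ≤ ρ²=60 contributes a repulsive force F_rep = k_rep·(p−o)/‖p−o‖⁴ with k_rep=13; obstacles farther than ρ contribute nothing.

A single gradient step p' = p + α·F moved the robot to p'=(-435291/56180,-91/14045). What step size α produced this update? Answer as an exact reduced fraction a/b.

α = 1/5

F_att = 5/4·(g−p) = 5/4·(5,-8) = (6.2500,-10.0000)
o1: d²=200 > ρ²=60 → inactive
o2: d²=200 > ρ²=60 → inactive
o3: d²=53 ≤ ρ²=60; F_rep = 13·(2,-7)/53² = (0.0093,-0.0324)
F = F_att + ΣF_rep = (6.2593,-10.0324)
Δp = p'−p = (1.2519,-2.0065); α = Δx/Fx = (70329/56180) / (70329/11236) = 1/5
check: Δy/Fy = (-28181/14045) / (-28181/2809) = 1/5 ✓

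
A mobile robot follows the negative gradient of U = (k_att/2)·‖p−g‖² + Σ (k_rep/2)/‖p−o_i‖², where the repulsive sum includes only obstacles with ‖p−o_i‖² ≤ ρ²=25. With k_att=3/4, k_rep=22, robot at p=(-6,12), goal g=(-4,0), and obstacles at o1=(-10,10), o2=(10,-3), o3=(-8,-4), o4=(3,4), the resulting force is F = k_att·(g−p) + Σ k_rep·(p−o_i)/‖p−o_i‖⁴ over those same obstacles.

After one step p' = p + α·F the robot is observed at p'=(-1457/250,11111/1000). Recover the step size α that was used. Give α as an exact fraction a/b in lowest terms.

α = 1/10

F_att = 3/4·(g−p) = 3/4·(2,-12) = (1.5000,-9.0000)
o1: d²=20 ≤ ρ²=25; F_rep = 22·(4,2)/20² = (0.2200,0.1100)
o2: d²=481 > ρ²=25 → inactive
o3: d²=260 > ρ²=25 → inactive
o4: d²=145 > ρ²=25 → inactive
F = F_att + ΣF_rep = (1.7200,-8.8900)
Δp = p'−p = (0.1720,-0.8890); α = Δx/Fx = (43/250) / (43/25) = 1/10
check: Δy/Fy = (-889/1000) / (-889/100) = 1/10 ✓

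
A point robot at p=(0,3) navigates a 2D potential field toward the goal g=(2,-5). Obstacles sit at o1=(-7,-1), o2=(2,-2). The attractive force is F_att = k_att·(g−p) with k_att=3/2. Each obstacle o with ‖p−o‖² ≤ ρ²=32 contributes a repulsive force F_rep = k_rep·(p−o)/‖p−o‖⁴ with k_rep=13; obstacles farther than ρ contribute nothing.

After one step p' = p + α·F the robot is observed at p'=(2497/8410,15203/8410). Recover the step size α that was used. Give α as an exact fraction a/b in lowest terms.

F_att = 3/2·(g−p) = 3/2·(2,-8) = (3.0000,-12.0000)
o1: d²=65 > ρ²=32 → inactive
o2: d²=29 ≤ ρ²=32; F_rep = 13·(-2,5)/29² = (-0.0309,0.0773)
F = F_att + ΣF_rep = (2.9691,-11.9227)
Δp = p'−p = (0.2969,-1.1923); α = Δx/Fx = (2497/8410) / (2497/841) = 1/10
check: Δy/Fy = (-10027/8410) / (-10027/841) = 1/10 ✓

α = 1/10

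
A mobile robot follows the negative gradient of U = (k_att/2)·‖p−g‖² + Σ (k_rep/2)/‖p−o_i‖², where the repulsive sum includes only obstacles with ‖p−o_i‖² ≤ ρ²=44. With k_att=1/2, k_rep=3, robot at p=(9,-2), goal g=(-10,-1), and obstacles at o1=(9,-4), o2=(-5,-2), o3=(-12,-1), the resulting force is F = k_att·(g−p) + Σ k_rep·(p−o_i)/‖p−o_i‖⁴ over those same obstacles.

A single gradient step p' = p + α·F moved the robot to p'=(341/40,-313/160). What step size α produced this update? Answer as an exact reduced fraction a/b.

α = 1/20

F_att = 1/2·(g−p) = 1/2·(-19,1) = (-9.5000,0.5000)
o1: d²=4 ≤ ρ²=44; F_rep = 3·(0,2)/4² = (0.0000,0.3750)
o2: d²=196 > ρ²=44 → inactive
o3: d²=442 > ρ²=44 → inactive
F = F_att + ΣF_rep = (-9.5000,0.8750)
Δp = p'−p = (-0.4750,0.0437); α = Δx/Fx = (-19/40) / (-19/2) = 1/20
check: Δy/Fy = (7/160) / (7/8) = 1/20 ✓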